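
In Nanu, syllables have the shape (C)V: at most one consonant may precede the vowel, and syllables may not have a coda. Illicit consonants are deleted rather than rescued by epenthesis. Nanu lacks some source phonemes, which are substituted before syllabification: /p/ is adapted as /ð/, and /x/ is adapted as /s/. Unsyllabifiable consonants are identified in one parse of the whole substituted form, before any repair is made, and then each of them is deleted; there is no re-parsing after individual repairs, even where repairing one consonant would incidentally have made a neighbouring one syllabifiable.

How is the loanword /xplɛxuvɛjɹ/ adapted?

lɛsuvɛ

Substitution: /x/ → /s/, /p/ → /ð/, giving /sðlɛsuvɛjɹ/.
Under (C)V, the unsyllabifiable consonants are /s/, /ð/, /j/, /ɹ/ (no codas are permitted; onsets are limited to one consonant).
Deletion applies to /s/, /ð/, /j/, /ɹ/.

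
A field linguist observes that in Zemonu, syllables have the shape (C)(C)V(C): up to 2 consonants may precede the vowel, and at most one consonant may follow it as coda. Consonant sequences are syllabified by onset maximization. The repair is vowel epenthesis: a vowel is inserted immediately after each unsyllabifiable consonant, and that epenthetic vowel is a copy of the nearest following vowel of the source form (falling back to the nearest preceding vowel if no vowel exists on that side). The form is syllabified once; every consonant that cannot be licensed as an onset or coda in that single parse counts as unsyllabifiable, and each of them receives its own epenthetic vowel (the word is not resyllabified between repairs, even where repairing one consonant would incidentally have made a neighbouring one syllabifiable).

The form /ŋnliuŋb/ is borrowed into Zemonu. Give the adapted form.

Syllabifying with onset maximization leaves /ŋ/, /b/ stranded (at most one coda consonant is licensed; onsets may contain at most 2 consonants).
Each unlicensed consonant becomes the onset of a new syllable: /ŋ/ → /ŋi/, /b/ → /bu/.

ŋinliuŋbu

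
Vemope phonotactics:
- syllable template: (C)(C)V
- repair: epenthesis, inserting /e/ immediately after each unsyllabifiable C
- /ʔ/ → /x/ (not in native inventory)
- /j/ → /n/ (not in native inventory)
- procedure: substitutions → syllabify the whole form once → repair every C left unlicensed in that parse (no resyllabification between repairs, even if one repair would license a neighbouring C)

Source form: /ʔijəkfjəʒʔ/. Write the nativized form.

xinəkefnəʒexe

Substitution: /ʔ/ → /x/, /j/ → /n/, giving /xinəkfnəʒx/.
Under (C)(C)V, the unsyllabifiable consonants are /k/, /ʒ/, /x/ (no codas are permitted; onsets may contain at most 2 consonants).
Each unlicensed consonant becomes the onset of a new syllable: /k/ → /ke/, /ʒ/ → /ʒe/, /x/ → /xe/.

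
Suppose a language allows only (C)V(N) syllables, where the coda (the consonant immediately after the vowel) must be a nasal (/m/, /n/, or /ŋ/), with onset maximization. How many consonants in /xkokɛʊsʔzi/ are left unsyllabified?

3

Syllabifying with onset maximization leaves /x/, /s/, /ʔ/ stranded (only a nasal (/m/, /n/, or /ŋ/) is licensed in coda position; onsets are limited to one consonant).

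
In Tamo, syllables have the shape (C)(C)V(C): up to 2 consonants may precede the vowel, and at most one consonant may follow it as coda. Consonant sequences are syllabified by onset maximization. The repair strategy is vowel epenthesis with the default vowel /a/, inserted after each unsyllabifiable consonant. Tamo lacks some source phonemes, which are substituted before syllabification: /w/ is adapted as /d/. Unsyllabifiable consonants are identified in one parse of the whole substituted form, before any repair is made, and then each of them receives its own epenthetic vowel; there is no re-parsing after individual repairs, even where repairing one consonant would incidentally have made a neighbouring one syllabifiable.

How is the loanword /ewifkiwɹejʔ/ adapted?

Substitution: /w/ → /d/, giving /edifkidɹejʔ/.
The consonants /ʔ/ cannot be parsed into a legal (C)(C)V(C) syllable (at most one coda consonant is licensed; onsets may contain at most 2 consonants).
Epenthesis after each stranded consonant: /ʔ/ → /ʔa/.

edifkidɹejʔa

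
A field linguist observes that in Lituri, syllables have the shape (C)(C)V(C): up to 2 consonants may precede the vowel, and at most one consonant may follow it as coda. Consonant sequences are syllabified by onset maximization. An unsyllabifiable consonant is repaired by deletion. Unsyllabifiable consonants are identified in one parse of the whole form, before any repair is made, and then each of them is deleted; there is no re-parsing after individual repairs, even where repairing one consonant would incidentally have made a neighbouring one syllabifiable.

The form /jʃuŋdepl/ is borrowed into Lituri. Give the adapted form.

jʃuŋdep

Syllabifying with onset maximization leaves /l/ stranded (at most one coda consonant is licensed; onsets may contain at most 2 consonants).
Deletion applies to /l/.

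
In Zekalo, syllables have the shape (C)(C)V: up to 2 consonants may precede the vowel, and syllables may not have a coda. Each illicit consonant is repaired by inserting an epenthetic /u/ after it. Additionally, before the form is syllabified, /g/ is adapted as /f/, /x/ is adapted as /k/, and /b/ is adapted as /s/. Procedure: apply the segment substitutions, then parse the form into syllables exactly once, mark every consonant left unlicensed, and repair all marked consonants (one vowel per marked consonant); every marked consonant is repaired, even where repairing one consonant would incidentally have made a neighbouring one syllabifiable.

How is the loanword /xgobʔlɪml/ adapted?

Substitution: /x/ → /k/, /g/ → /f/, /b/ → /s/, giving /kfosʔlɪml/.
Syllabifying with onset maximization leaves /s/, /m/, /l/ stranded (no codas are permitted; onsets may contain at most 2 consonants).
Inserting the epenthetic vowel yields /s/ → /su/, /m/ → /mu/, /l/ → /lu/.

kfosuʔlɪmulu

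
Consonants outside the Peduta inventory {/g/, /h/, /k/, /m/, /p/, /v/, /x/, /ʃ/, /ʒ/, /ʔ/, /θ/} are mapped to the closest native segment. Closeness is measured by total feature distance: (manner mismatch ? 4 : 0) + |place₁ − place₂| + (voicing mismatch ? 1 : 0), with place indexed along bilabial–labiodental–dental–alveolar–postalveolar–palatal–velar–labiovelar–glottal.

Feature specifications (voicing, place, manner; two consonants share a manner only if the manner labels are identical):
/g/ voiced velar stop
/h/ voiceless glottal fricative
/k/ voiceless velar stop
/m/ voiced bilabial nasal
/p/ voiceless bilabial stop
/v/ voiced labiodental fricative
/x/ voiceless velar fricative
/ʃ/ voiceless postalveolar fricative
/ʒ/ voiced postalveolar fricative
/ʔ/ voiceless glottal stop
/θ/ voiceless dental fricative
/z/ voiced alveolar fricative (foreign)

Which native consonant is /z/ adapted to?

ʒ

/ʒ/ is closest: same manner (fricative), place distance 1 (alveolar→postalveolar), same voicing; total 1. Next closest is /v/ at distance 2.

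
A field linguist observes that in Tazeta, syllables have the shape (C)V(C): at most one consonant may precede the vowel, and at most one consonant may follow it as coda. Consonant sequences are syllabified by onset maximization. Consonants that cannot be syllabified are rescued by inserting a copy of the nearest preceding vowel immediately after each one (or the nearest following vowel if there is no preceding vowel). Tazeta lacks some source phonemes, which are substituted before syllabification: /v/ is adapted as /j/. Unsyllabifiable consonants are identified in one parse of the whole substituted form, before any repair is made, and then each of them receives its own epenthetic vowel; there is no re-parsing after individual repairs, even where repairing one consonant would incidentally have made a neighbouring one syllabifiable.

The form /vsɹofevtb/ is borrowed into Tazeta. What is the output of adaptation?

Substitution: /v/ → /j/, giving /jsɹofejtb/.
The consonants /j/, /s/, /t/, /b/ cannot be parsed into a legal (C)V(C) syllable (at most one coda consonant is licensed; onsets are limited to one consonant).
Inserting the epenthetic vowel yields /j/ → /jo/, /s/ → /so/, /t/ → /te/, /b/ → /be/.

josoɹofejtebe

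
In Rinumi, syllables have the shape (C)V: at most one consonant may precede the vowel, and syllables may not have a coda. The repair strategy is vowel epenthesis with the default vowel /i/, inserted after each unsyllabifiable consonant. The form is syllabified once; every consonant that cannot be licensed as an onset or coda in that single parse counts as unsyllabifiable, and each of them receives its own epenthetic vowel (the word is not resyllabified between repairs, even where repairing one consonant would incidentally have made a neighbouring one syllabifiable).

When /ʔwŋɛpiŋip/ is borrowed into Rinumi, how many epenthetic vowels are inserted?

The unsyllabifiable consonants are /ʔ/, /w/, /p/; each receives one epenthetic vowel.

3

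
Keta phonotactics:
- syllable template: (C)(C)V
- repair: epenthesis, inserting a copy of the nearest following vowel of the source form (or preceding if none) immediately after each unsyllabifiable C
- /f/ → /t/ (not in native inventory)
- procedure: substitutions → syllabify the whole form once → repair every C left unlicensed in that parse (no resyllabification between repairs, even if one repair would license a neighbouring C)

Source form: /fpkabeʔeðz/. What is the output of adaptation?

tapkabeʔeðeze

Substitution: /f/ → /t/, giving /tpkabeʔeðz/.
The consonants /t/, /ð/, /z/ cannot be parsed into a legal (C)(C)V syllable (no codas are permitted; onsets may contain at most 2 consonants).
Each unlicensed consonant becomes the onset of a new syllable: /t/ → /ta/, /ð/ → /ðe/, /z/ → /ze/.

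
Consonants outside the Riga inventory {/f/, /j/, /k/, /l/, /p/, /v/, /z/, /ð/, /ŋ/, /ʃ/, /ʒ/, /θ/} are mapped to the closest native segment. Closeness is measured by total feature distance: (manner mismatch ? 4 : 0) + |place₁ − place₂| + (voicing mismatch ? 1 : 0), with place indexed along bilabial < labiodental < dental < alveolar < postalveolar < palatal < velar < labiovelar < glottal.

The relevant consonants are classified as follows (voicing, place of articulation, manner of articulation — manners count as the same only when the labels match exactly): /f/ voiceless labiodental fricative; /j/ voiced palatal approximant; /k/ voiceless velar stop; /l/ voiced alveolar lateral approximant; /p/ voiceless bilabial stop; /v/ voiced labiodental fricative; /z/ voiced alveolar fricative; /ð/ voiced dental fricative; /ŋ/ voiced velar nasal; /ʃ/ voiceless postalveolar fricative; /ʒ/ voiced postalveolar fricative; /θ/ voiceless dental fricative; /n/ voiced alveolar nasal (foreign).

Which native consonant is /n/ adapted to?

ŋ

/ŋ/ is closest: same manner (nasal), place distance 3 (alveolar→velar), same voicing; total 3. Next closest is /l/ at distance 4.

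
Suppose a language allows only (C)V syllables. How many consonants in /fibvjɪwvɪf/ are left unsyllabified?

Syllabifying with onset maximization leaves /b/, /v/, /w/, /f/ stranded (no codas are permitted; onsets are limited to one consonant).

4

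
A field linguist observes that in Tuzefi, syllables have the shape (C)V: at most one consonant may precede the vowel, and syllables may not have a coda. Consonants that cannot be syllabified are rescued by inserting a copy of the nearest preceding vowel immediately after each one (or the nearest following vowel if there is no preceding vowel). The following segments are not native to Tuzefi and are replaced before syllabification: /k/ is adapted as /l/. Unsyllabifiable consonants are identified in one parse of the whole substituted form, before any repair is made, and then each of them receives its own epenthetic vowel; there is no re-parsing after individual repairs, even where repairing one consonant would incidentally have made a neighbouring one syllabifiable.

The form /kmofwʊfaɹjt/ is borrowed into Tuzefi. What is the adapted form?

Substitution: /k/ → /l/, giving /lmofwʊfaɹjt/.
Under (C)V, the unsyllabifiable consonants are /l/, /f/, /ɹ/, /j/, /t/ (no codas are permitted; onsets are limited to one consonant).
Each unlicensed consonant becomes the onset of a new syllable: /l/ → /lo/, /f/ → /fo/, /ɹ/ → /ɹa/, /j/ → /ja/, /t/ → /ta/.

lomofowʊfaɹajata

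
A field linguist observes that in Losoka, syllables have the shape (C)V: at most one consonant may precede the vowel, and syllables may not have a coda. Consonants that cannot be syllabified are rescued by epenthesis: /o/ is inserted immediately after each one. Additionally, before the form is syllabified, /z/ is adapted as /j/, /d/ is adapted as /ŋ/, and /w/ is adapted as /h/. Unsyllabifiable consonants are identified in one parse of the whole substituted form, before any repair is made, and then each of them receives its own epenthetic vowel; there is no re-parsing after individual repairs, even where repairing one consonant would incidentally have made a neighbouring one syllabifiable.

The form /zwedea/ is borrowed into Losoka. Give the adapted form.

Substitution: /z/ → /j/, /w/ → /h/, /d/ → /ŋ/, giving /jheŋea/.
The consonants /j/ cannot be parsed into a legal (C)V syllable (no codas are permitted; onsets are limited to one consonant).
Each unlicensed consonant becomes the onset of a new syllable: /j/ → /jo/.

joheŋea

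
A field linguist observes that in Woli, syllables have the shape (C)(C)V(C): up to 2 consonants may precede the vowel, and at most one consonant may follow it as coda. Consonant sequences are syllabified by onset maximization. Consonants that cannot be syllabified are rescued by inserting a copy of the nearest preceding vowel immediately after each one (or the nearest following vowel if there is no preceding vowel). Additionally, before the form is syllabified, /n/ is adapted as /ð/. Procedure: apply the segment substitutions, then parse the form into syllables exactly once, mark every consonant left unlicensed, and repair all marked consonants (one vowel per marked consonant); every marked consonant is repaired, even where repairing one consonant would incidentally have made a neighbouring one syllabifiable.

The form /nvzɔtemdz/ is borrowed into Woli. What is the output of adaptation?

ðɔvzɔtemdeze

Substitution: /n/ → /ð/, giving /ðvzɔtemdz/.
The consonants /ð/, /d/, /z/ cannot be parsed into a legal (C)(C)V(C) syllable (at most one coda consonant is licensed; onsets may contain at most 2 consonants).
Inserting the epenthetic vowel yields /ð/ → /ðɔ/, /d/ → /de/, /z/ → /ze/.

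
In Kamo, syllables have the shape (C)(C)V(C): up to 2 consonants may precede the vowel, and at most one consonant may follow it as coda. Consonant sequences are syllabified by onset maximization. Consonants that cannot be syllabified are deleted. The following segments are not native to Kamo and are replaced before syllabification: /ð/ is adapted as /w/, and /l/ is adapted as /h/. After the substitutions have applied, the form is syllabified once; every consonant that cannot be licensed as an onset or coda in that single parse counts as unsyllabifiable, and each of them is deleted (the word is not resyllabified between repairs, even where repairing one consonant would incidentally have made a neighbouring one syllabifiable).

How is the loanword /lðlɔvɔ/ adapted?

Substitution: /l/ → /h/, /ð/ → /w/, giving /hwhɔvɔ/.
The consonants /h/ cannot be parsed into a legal (C)(C)V(C) syllable (at most one coda consonant is licensed; onsets may contain at most 2 consonants).
Deleting the stranded consonants removes /h/.

whɔvɔ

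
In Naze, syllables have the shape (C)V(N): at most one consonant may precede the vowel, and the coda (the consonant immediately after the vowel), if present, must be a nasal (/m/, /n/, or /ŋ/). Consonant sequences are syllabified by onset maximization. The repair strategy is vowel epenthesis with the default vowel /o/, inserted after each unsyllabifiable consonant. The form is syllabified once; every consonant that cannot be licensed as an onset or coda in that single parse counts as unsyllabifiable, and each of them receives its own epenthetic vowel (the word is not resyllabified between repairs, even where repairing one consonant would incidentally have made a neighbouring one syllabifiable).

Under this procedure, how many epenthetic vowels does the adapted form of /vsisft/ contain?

The unsyllabifiable consonants are /v/, /s/, /f/, /t/; each receives one epenthetic vowel.

4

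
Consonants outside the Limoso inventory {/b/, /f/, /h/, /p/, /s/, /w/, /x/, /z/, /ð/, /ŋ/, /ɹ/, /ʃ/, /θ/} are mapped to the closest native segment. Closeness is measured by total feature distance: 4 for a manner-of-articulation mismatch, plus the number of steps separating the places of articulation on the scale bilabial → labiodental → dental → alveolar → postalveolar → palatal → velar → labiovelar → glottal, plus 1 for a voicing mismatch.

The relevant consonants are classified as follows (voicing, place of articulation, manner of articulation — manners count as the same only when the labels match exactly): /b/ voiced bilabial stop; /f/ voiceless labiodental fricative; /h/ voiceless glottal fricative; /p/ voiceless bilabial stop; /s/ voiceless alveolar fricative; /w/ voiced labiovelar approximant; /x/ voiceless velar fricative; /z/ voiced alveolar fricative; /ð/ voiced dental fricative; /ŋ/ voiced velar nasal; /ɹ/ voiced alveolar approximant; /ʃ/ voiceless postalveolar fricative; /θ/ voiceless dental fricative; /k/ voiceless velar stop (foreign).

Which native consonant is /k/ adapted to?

/x/ is closest: manner differs (stop→fricative, +4), place distance 0 (velar→velar), same voicing; total 4. Next closest is /ŋ/ at distance 5.

x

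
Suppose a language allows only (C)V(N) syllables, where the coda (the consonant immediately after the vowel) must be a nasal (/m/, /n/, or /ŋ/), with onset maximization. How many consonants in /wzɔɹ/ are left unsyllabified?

The consonants /w/, /ɹ/ cannot be parsed into a legal (C)V(N) syllable (only a nasal (/m/, /n/, or /ŋ/) is licensed in coda position; onsets are limited to one consonant).

2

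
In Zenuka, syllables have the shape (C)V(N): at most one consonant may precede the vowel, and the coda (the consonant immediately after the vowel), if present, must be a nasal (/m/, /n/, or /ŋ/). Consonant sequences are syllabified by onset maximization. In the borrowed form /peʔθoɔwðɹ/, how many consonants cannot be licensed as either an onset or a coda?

Under (C)V(N), the unsyllabifiable consonants are /ʔ/, /w/, /ð/, /ɹ/ (only a nasal (/m/, /n/, or /ŋ/) is licensed in coda position; onsets are limited to one consonant).

4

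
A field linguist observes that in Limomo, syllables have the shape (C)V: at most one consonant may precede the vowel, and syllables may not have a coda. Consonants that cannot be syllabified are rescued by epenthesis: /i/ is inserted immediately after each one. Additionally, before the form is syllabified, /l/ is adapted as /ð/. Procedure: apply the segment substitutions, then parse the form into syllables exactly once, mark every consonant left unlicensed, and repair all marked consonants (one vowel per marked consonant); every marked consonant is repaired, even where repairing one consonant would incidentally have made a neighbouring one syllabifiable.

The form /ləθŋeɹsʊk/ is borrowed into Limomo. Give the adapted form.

Substitution: /l/ → /ð/, giving /ðəθŋeɹsʊk/.
The consonants /θ/, /ɹ/, /k/ cannot be parsed into a legal (C)V syllable (no codas are permitted; onsets are limited to one consonant).
Epenthesis after each stranded consonant: /θ/ → /θi/, /ɹ/ → /ɹi/, /k/ → /ki/.

ðəθiŋeɹisʊki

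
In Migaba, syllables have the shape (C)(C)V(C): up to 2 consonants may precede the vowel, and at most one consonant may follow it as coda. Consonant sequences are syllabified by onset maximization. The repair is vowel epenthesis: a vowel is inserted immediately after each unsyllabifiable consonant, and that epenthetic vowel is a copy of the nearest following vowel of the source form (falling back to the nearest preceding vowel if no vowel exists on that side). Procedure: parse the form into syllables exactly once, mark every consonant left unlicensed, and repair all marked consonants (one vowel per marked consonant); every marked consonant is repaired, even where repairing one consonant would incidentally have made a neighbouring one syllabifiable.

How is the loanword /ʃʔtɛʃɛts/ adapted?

ʃɛʔtɛʃɛtsɛ

The consonants /ʃ/, /s/ cannot be parsed into a legal (C)(C)V(C) syllable (at most one coda consonant is licensed; onsets may contain at most 2 consonants).
Inserting the epenthetic vowel yields /ʃ/ → /ʃɛ/, /s/ → /sɛ/.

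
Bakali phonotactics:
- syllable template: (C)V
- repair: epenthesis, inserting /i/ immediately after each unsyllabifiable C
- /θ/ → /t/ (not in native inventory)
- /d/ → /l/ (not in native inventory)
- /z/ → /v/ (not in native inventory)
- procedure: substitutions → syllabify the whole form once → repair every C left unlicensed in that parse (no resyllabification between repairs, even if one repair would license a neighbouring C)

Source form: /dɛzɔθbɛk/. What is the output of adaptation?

Substitution: /d/ → /l/, /z/ → /v/, /θ/ → /t/, giving /lɛvɔtbɛk/.
The consonants /t/, /k/ cannot be parsed into a legal (C)V syllable (no codas are permitted; onsets are limited to one consonant).
Each unlicensed consonant becomes the onset of a new syllable: /t/ → /ti/, /k/ → /ki/.

lɛvɔtibɛki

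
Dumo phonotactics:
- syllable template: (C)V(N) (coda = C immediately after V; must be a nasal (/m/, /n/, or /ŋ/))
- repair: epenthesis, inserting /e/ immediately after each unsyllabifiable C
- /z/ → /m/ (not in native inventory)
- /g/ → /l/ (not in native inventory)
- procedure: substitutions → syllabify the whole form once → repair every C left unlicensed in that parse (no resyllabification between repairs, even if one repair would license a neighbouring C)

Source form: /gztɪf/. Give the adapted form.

lemetɪfe

Substitution: /g/ → /l/, /z/ → /m/, giving /lmtɪf/.
The consonants /l/, /m/, /f/ cannot be parsed into a legal (C)V(N) syllable (only a nasal (/m/, /n/, or /ŋ/) is licensed in coda position; onsets are limited to one consonant).
Each unlicensed consonant becomes the onset of a new syllable: /l/ → /le/, /m/ → /me/, /f/ → /fe/.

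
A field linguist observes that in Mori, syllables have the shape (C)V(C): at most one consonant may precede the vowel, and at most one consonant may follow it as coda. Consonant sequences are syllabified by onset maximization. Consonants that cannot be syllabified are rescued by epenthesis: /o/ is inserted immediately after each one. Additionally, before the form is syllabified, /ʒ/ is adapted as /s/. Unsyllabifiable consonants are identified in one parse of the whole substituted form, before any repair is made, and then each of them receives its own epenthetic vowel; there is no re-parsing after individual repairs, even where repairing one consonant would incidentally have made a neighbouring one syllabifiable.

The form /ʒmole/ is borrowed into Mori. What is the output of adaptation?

Substitution: /ʒ/ → /s/, giving /smole/.
The consonants /s/ cannot be parsed into a legal (C)V(C) syllable (at most one coda consonant is licensed; onsets are limited to one consonant).
Inserting the epenthetic vowel yields /s/ → /so/.

somole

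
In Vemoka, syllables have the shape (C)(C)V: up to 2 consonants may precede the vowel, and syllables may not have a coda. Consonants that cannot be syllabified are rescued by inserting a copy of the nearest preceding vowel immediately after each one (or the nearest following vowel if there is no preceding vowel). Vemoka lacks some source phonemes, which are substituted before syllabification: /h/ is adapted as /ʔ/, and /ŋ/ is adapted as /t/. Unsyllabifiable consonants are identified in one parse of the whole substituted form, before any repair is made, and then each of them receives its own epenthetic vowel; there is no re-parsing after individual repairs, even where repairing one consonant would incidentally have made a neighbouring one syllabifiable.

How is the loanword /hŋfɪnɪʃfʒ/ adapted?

ʔɪtfɪnɪʃɪfɪʒɪ

Substitution: /h/ → /ʔ/, /ŋ/ → /t/, giving /ʔtfɪnɪʃfʒ/.
Syllabifying with onset maximization leaves /ʔ/, /ʃ/, /f/, /ʒ/ stranded (no codas are permitted; onsets may contain at most 2 consonants).
Inserting the epenthetic vowel yields /ʔ/ → /ʔɪ/, /ʃ/ → /ʃɪ/, /f/ → /fɪ/, /ʒ/ → /ʒɪ/.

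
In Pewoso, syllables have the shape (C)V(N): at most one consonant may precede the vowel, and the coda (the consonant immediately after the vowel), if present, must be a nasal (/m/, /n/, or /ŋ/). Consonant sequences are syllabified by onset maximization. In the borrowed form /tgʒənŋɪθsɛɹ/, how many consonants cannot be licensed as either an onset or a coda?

4

The consonants /t/, /g/, /θ/, /ɹ/ cannot be parsed into a legal (C)V(N) syllable (only a nasal (/m/, /n/, or /ŋ/) is licensed in coda position; onsets are limited to one consonant).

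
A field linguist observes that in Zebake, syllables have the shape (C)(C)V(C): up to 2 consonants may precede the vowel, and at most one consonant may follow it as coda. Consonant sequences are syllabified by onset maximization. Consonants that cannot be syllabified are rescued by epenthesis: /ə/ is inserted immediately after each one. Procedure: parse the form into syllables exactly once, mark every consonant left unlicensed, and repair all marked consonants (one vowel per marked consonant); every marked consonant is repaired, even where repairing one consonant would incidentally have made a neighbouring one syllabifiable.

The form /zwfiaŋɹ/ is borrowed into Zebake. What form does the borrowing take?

The consonants /z/, /ɹ/ cannot be parsed into a legal (C)(C)V(C) syllable (at most one coda consonant is licensed; onsets may contain at most 2 consonants).
Epenthesis after each stranded consonant: /z/ → /zə/, /ɹ/ → /ɹə/.

zəwfiaŋɹə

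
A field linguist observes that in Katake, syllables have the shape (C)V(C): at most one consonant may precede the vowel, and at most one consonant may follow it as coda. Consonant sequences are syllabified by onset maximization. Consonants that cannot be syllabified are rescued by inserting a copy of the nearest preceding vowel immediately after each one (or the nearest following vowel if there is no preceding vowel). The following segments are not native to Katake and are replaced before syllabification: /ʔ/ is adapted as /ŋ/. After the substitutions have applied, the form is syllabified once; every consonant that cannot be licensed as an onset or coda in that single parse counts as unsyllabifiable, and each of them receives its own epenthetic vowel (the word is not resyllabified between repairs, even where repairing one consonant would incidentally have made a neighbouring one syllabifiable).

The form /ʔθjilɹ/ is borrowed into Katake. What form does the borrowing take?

Substitution: /ʔ/ → /ŋ/, giving /ŋθjilɹ/.
Under (C)V(C), the unsyllabifiable consonants are /ŋ/, /θ/, /ɹ/ (at most one coda consonant is licensed; onsets are limited to one consonant).
Inserting the epenthetic vowel yields /ŋ/ → /ŋi/, /θ/ → /θi/, /ɹ/ → /ɹi/.

ŋiθijilɹi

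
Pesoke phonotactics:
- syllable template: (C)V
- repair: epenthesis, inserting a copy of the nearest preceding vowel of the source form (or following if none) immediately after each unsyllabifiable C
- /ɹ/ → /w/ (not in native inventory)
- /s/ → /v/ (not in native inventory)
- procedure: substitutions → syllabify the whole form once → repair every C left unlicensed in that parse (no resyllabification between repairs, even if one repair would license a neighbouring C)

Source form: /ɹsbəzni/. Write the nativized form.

Substitution: /ɹ/ → /w/, /s/ → /v/, giving /wvbəzni/.
Under (C)V, the unsyllabifiable consonants are /w/, /v/, /z/ (no codas are permitted; onsets are limited to one consonant).
Epenthesis after each stranded consonant: /w/ → /wə/, /v/ → /və/, /z/ → /zə/.

wəvəbəzəni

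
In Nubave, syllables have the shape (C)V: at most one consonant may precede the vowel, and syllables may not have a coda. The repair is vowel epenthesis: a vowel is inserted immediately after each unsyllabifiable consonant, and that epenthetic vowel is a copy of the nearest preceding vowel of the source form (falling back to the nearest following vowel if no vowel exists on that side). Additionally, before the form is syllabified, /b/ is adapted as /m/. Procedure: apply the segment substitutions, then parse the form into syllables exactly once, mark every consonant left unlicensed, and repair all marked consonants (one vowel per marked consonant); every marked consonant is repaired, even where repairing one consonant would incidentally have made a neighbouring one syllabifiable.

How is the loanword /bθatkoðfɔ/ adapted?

maθatakoðofɔ

Substitution: /b/ → /m/, giving /mθatkoðfɔ/.
Under (C)V, the unsyllabifiable consonants are /m/, /t/, /ð/ (no codas are permitted; onsets are limited to one consonant).
Epenthesis after each stranded consonant: /m/ → /ma/, /t/ → /ta/, /ð/ → /ðo/.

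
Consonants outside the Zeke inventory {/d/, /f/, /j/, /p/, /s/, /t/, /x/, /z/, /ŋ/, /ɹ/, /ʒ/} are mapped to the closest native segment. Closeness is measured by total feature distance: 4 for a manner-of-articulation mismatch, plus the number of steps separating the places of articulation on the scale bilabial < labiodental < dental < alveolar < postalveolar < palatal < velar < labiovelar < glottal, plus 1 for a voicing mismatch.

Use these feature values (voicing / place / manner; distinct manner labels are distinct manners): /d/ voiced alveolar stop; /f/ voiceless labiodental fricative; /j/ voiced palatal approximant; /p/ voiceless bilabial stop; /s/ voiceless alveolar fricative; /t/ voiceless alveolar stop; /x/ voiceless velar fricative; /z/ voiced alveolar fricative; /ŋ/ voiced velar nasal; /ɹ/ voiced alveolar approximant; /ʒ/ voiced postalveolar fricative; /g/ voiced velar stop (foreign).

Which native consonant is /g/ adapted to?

d

/d/ is closest: same manner (stop), place distance 3 (velar→alveolar), same voicing; total 3. Next closest is /t/ at distance 4.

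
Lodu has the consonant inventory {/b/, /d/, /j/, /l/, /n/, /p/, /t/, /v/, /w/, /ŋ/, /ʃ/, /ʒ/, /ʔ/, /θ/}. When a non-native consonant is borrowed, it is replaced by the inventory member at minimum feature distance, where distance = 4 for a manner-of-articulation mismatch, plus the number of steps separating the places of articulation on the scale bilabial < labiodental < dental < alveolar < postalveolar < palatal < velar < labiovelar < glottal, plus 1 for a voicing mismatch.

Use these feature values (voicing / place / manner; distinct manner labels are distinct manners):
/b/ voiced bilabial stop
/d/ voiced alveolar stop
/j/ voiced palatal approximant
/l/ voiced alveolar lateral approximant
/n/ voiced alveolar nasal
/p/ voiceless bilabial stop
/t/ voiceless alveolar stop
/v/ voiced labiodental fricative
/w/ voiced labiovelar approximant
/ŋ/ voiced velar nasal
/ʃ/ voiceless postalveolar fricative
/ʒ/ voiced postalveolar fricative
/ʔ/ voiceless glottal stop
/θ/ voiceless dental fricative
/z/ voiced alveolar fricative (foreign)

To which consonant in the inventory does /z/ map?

/ʒ/ is closest: same manner (fricative), place distance 1 (alveolar→postalveolar), same voicing; total 1. Next closest is /v/ at distance 2.

ʒ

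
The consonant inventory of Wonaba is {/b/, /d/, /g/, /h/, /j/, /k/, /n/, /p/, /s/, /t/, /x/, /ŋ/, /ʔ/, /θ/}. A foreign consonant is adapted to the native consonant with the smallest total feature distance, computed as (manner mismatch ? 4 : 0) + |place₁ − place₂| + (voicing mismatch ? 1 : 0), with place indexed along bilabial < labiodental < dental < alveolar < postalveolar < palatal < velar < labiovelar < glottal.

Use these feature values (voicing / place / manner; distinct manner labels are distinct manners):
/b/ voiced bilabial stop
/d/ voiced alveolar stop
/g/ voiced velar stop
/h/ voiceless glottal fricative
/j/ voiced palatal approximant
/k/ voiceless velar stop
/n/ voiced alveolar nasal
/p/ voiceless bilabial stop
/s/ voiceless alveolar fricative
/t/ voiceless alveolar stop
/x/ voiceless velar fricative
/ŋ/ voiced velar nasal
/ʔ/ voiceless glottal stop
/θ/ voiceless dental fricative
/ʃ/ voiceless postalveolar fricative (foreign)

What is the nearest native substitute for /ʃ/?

s

/s/ is closest: same manner (fricative), place distance 1 (postalveolar→alveolar), same voicing; total 1. Next closest is /x/ at distance 2.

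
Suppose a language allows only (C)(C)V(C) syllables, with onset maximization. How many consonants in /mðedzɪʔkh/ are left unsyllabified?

The consonants /k/, /h/ cannot be parsed into a legal (C)(C)V(C) syllable (at most one coda consonant is licensed; onsets may contain at most 2 consonants).

2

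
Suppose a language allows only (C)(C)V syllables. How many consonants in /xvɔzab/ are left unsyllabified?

The consonants /b/ cannot be parsed into a legal (C)(C)V syllable (no codas are permitted; onsets may contain at most 2 consonants).

1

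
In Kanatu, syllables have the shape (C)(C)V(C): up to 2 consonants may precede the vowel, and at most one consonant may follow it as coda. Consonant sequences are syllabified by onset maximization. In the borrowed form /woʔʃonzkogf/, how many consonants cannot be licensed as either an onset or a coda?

Syllabifying with onset maximization leaves /f/ stranded (at most one coda consonant is licensed; onsets may contain at most 2 consonants).

1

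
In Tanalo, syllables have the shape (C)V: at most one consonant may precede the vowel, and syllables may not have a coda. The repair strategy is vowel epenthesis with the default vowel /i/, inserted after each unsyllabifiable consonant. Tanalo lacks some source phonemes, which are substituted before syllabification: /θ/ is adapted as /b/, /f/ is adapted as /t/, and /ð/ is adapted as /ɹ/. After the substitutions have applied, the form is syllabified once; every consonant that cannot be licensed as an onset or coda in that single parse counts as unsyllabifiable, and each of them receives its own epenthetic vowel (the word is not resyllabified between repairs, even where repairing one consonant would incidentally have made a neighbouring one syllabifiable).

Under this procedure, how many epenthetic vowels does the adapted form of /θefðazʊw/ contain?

After substitution the input is /betɹazʊw/.
The unsyllabifiable consonants are /t/, /w/; each receives one epenthetic vowel.

2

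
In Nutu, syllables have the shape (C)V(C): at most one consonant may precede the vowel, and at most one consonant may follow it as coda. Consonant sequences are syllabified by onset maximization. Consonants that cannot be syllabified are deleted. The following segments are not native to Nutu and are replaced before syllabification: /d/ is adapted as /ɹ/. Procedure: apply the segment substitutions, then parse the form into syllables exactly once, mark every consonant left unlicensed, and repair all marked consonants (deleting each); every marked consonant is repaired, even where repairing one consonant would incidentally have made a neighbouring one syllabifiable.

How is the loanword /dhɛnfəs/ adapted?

Substitution: /d/ → /ɹ/, giving /ɹhɛnfəs/.
Under (C)V(C), the unsyllabifiable consonants are /ɹ/ (at most one coda consonant is licensed; onsets are limited to one consonant).
Each unlicensed consonant is deleted: /ɹ/.

hɛnfəs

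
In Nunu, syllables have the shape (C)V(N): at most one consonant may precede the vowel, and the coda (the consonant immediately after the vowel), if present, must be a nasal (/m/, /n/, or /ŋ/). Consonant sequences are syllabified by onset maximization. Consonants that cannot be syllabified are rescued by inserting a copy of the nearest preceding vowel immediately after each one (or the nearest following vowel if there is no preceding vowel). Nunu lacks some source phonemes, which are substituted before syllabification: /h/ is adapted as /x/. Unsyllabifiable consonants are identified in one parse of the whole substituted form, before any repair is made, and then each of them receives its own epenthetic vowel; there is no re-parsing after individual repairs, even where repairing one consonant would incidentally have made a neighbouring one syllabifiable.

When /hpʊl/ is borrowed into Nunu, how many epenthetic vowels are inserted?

After substitution the input is /xpʊl/.
The unsyllabifiable consonants are /x/, /l/; each receives one epenthetic vowel.

2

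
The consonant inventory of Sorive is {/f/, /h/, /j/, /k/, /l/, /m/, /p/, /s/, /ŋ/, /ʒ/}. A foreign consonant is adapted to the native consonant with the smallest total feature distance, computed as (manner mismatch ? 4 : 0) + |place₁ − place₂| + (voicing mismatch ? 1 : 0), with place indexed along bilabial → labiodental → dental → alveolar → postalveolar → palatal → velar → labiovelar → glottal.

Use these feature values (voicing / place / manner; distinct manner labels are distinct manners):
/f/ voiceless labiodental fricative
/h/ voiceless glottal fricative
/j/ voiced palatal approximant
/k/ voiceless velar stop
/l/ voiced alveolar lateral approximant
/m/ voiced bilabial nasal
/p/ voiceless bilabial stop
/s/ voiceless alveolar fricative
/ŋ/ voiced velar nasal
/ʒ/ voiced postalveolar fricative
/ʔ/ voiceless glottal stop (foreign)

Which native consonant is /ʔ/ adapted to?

k

/k/ is closest: same manner (stop), place distance 2 (glottal→velar), same voicing; total 2. Next closest is /h/ at distance 4.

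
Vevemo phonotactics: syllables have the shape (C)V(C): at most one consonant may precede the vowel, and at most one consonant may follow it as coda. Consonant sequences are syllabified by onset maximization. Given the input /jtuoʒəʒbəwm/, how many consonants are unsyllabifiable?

Under (C)V(C), the unsyllabifiable consonants are /j/, /m/ (at most one coda consonant is licensed; onsets are limited to one consonant).

2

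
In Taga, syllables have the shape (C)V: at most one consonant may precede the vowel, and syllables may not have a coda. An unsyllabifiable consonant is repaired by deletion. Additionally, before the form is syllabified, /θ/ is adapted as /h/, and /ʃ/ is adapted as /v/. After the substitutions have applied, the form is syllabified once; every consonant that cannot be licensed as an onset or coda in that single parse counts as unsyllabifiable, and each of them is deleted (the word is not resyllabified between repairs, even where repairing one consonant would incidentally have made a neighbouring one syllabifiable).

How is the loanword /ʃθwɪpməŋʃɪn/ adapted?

Substitution: /ʃ/ → /v/, /θ/ → /h/, giving /vhwɪpməŋvɪn/.
Syllabifying with onset maximization leaves /v/, /h/, /p/, /ŋ/, /n/ stranded (no codas are permitted; onsets are limited to one consonant).
Each unlicensed consonant is deleted: /v/, /h/, /p/, /ŋ/, /n/.

wɪməvɪ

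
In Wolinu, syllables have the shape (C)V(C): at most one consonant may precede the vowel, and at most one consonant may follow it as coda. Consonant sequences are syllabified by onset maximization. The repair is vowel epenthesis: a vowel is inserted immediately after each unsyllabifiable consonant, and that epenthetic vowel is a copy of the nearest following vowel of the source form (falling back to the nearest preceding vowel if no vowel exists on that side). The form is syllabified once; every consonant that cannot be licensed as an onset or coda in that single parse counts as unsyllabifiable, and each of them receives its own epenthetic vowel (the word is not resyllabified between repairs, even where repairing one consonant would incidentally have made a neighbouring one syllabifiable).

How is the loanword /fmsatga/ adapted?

The consonants /f/, /m/ cannot be parsed into a legal (C)V(C) syllable (at most one coda consonant is licensed; onsets are limited to one consonant).
Epenthesis after each stranded consonant: /f/ → /fa/, /m/ → /ma/.

famasatga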